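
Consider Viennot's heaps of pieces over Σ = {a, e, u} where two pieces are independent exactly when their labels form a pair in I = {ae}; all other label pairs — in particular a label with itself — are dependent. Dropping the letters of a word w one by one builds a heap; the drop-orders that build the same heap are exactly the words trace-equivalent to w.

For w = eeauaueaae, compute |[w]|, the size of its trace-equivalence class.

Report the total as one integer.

18

#0=e has no predecessor
#1=e depends on [0:e]
#2=a has no predecessor
#3=u depends on [1:e, 2:a]
#4=a depends on [3:u]
#5=u depends on [4:a]
#6=e depends on [5:u]
#7=a depends on [5:u]
#8=a depends on [7:a]
#9=e depends on [6:e]
sources: [0:e, 2:a]
N(rest) = Σ N(rest − s) over sources s of rest; N(one piece) = 1:
  size 1 → [8]=1  [9]=1
  size 2 → [6,9]=1  [7,8]=1  [8,9]=2
  size 3 → [6,8,9]=3  [7,8,9]=3
  size 4 → [6,7,8,9]=6
  size 5 → [5,6,7,8,9]=6
  size 6 → [4,5,6,7,8,9]=6
  size 7 → [3,4,5,6,7,8,9]=6
  size 8 → [1,3,4,5,6,7,8,9]=6  [2,3,4,5,6,7,8,9]=6
  first=0(e) contributes 12
  first=2(a) contributes 6
|[w]| = 18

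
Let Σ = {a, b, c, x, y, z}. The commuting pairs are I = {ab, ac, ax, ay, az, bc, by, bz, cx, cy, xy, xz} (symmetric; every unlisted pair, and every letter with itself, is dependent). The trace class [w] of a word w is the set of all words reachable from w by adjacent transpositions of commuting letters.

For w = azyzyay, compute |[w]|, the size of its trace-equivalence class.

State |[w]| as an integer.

#0=a has no predecessor
#1=z has no predecessor
#2=y depends on [1:z]
#3=z depends on [2:y]
#4=y depends on [3:z]
#5=a depends on [0:a]
#6=y depends on [4:y]
sources: [0:a, 1:z]
N(rest) = Σ N(rest − s) over sources s of rest; N(one piece) = 1:
  size 1 → [5]=1  [6]=1
  size 2 → [0,5]=1  [4,6]=1  [5,6]=2
  size 3 → [0,5,6]=3  [3,4,6]=1  [4,5,6]=3
  size 4 → [0,4,5,6]=6  [2,3,4,6]=1  [3,4,5,6]=4
  size 5 → [0,3,4,5,6]=10  [1,2,3,4,6]=1  [2,3,4,5,6]=5
  first=0(a) contributes 6
  first=1(z) contributes 15
|[w]| = 21

21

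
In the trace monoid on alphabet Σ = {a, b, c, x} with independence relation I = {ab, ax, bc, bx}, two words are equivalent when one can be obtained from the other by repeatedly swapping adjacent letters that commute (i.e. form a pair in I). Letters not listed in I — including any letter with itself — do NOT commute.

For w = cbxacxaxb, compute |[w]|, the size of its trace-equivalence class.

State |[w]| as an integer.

216

0(c) covers ∅
1(b) covers ∅
2(x) covers 0:c
3(a) covers 0:c
4(c) covers 2:x, 3:a
5(x) covers 4:c
6(a) covers 4:c
7(x) covers 5:x
8(b) covers 1:b
floor of heap: 0:c, 1:b
completions by unplaced set U, small U first (add the entries for U minus each lowest piece of U):
  |U|=1: {6}:1  {7}:1  {8}:1
  |U|=2: {1,8}:1  {5,7}:1  {6,7}:2  {6,8}:2  {7,8}:2
  |U|=3: {1,6,8}:3  {1,7,8}:3  {5,6,7}:3  {5,7,8}:3  {6,7,8}:6
  |U|=4: {1,5,7,8}:6  {1,6,7,8}:12  {4,5,6,7}:3  {5,6,7,8}:12
  |U|=5: {1,5,6,7,8}:30  {2,4,5,6,7}:3  {3,4,5,6,7}:3  {4,5,6,7,8}:15
  |U|=6: {1,4,5,6,7,8}:45  {2,3,4,5,6,7}:6  {2,4,5,6,7,8}:18  {3,4,5,6,7,8}:18
  |U|=7: {0,2,3,4,5,6,7}:6  {1,2,4,5,6,7,8}:63  {1,3,4,5,6,7,8}:63  {2,3,4,5,6,7,8}:42
  start at 0(c): 168
  start at 1(b): 48
sum over floor = 216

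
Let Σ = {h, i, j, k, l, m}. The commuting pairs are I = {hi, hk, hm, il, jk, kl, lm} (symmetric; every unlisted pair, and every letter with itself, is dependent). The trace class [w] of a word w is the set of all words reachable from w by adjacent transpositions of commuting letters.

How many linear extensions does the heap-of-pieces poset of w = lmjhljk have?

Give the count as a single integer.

drop 0:l onto floor
drop 1:m onto floor
drop 2:j onto {0:l, 1:m}
drop 3:h onto {2:j}
drop 4:l onto {3:h}
drop 5:j onto {4:l}
drop 6:k onto {1:m}
ground layer = {0:l, 1:m}
drop-orders for the pieces not yet dropped (sum over which currently-grounded one goes next):
  1 to go: {5} 1  {6} 1
  2 to go: {4,5} 1  {5,6} 2
  3 to go: {3,4,5} 1  {4,5,6} 3
  4 to go: {2,3,4,5} 1  {3,4,5,6} 4
  5 to go: {0,2,3,4,5} 1  {2,3,4,5,6} 5
  if 0:l drops first: 5 orders
  if 1:m drops first: 6 orders
heap linearizations: 11

11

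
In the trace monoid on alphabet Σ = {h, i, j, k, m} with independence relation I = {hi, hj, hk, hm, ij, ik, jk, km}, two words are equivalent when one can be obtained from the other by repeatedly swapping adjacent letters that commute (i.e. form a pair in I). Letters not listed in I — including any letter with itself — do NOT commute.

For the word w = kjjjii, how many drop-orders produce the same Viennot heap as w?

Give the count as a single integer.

drop 0:k onto floor
drop 1:j onto floor
drop 2:j onto {1:j}
drop 3:j onto {2:j}
drop 4:i onto floor
drop 5:i onto {4:i}
ground layer = {0:k, 1:j, 4:i}
drop-orders for the pieces not yet dropped (sum over which currently-grounded one goes next):
  1 to go: {0} 1  {3} 1  {5} 1
  2 to go: {0,3} 2  {0,5} 2  {2,3} 1  {3,5} 2  {4,5} 1
  3 to go: {0,2,3} 3  {0,3,5} 6  {0,4,5} 3  {1,2,3} 1  {2,3,5} 3  {3,4,5} 3
  4 to go: {0,1,2,3} 4  {0,2,3,5} 12  {0,3,4,5} 12  {1,2,3,5} 4  {2,3,4,5} 6
  if 0:k drops first: 10 orders
  if 1:j drops first: 30 orders
  if 4:i drops first: 20 orders
heap linearizations: 60

60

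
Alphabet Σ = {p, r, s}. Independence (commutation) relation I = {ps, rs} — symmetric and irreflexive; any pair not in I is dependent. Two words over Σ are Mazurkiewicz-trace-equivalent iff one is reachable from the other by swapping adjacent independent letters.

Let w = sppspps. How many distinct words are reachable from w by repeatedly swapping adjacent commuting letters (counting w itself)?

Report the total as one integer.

piece 0:s — minimal
piece 1:p — minimal
piece 2:p rests on {1:p}
piece 3:s rests on {0:s}
piece 4:p rests on {2:p}
piece 5:p rests on {4:p}
piece 6:s rests on {3:s}
minimal pieces: {0:s, 1:p}
ways to finish when only these pieces remain (= sum over removing one remaining piece with nothing left below it):
  1 left: {5}→1  {6}→1
  2 left: {3,6}→1  {4,5}→1  {5,6}→2
  3 left: {0,3,6}→1  {2,4,5}→1  {3,5,6}→3  {4,5,6}→3
  4 left: {0,3,5,6}→4  {1,2,4,5}→1  {2,4,5,6}→4  {3,4,5,6}→6
  5 left: {0,3,4,5,6}→10  {1,2,4,5,6}→5  {2,3,4,5,6}→10
  placing 0:s first → 15 extensions
  placing 1:p first → 20 extensions
total linear extensions = 35

35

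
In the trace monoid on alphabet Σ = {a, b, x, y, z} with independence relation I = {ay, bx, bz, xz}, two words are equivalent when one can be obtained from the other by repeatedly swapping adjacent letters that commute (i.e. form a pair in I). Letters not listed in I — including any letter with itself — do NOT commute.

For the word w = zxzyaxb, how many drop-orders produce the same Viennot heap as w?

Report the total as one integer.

#0=z has no predecessor
#1=x has no predecessor
#2=z depends on [0:z]
#3=y depends on [1:x, 2:z]
#4=a depends on [1:x, 2:z]
#5=x depends on [3:y, 4:a]
#6=b depends on [3:y, 4:a]
sources: [0:z, 1:x]
N(rest) = Σ N(rest − s) over sources s of rest; N(one piece) = 1:
  size 1 → [5]=1  [6]=1
  size 2 → [5,6]=2
  size 3 → [3,5,6]=2  [4,5,6]=2
  size 4 → [3,4,5,6]=4
  size 5 → [1,3,4,5,6]=4  [2,3,4,5,6]=4
  first=0(z) contributes 8
  first=1(x) contributes 4
|[w]| = 12

12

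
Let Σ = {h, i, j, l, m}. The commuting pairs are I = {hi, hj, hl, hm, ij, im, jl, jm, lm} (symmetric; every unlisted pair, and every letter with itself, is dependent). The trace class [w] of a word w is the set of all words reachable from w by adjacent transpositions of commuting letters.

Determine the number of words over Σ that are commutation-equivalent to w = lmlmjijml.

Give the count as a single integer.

1260

0(l) covers ∅
1(m) covers ∅
2(l) covers 0:l
3(m) covers 1:m
4(j) covers ∅
5(i) covers 2:l
6(j) covers 4:j
7(m) covers 3:m
8(l) covers 5:i
floor of heap: 0:l, 1:m, 4:j
completions by unplaced set U, small U first (add the entries for U minus each lowest piece of U):
  |U|=1: {6}:1  {7}:1  {8}:1
  |U|=2: {3,7}:1  {4,6}:1  {5,8}:1  {6,7}:2  {6,8}:2  {7,8}:2
  |U|=3: {1,3,7}:1  {2,5,8}:1  {3,6,7}:3  {3,7,8}:3  {4,6,7}:3  {4,6,8}:3  {5,6,8}:3  {5,7,8}:3  {6,7,8}:6
  |U|=4: {0,2,5,8}:1  {1,3,6,7}:4  {1,3,7,8}:4  {2,5,6,8}:4  {2,5,7,8}:4  {3,4,6,7}:6  {3,5,7,8}:6  {3,6,7,8}:12  {4,5,6,8}:6  {4,6,7,8}:12  {5,6,7,8}:12
  |U|=5: {0,2,5,6,8}:5  {0,2,5,7,8}:5  {1,3,4,6,7}:10  {1,3,5,7,8}:10  {1,3,6,7,8}:20  {2,3,5,7,8}:10  {2,4,5,6,8}:10  {2,5,6,7,8}:20  {3,4,6,7,8}:30  {3,5,6,7,8}:30  {4,5,6,7,8}:30
  |U|=6: {0,2,3,5,7,8}:15  {0,2,4,5,6,8}:15  {0,2,5,6,7,8}:30  {1,2,3,5,7,8}:20  {1,3,4,6,7,8}:60  {1,3,5,6,7,8}:60  {2,3,5,6,7,8}:60  {2,4,5,6,7,8}:60  {3,4,5,6,7,8}:90
  |U|=7: {0,1,2,3,5,7,8}:35  {0,2,3,5,6,7,8}:105  {0,2,4,5,6,7,8}:105  {1,2,3,5,6,7,8}:140  {1,3,4,5,6,7,8}:210  {2,3,4,5,6,7,8}:210
  start at 0(l): 560
  start at 1(m): 420
  start at 4(j): 280
sum over floor = 1260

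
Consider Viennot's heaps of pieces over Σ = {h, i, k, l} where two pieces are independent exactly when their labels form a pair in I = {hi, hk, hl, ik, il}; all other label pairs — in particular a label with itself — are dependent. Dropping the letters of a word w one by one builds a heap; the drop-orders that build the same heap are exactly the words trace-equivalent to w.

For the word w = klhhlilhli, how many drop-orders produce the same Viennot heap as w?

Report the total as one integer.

piece 0:k — minimal
piece 1:l rests on {0:k}
piece 2:h — minimal
piece 3:h rests on {2:h}
piece 4:l rests on {1:l}
piece 5:i — minimal
piece 6:l rests on {4:l}
piece 7:h rests on {3:h}
piece 8:l rests on {6:l}
piece 9:i rests on {5:i}
minimal pieces: {0:k, 2:h, 5:i}
ways to finish when only these pieces remain (= sum over removing one remaining piece with nothing left below it):
  1 left: {7}→1  {8}→1  {9}→1
  2 left: {3,7}→1  {5,9}→1  {6,8}→1  {7,8}→2  {7,9}→2  {8,9}→2
  3 left: {2,3,7}→1  {3,7,8}→3  {3,7,9}→3  {4,6,8}→1  {5,7,9}→3  {5,8,9}→3  {6,7,8}→3  {6,8,9}→3  {7,8,9}→6
  4 left: {1,4,6,8}→1  {2,3,7,8}→4  {2,3,7,9}→4  {3,5,7,9}→6  {3,6,7,8}→6  {3,7,8,9}→12  {4,6,7,8}→4  {4,6,8,9}→4  {5,6,8,9}→6  {5,7,8,9}→12  {6,7,8,9}→12
  5 left: {0,1,4,6,8}→1  {1,4,6,7,8}→5  {1,4,6,8,9}→5  {2,3,5,7,9}→10  {2,3,6,7,8}→10  {2,3,7,8,9}→20  {3,4,6,7,8}→10  {3,5,7,8,9}→30  {3,6,7,8,9}→30  {4,5,6,8,9}→10  {4,6,7,8,9}→20  {5,6,7,8,9}→30
  6 left: {0,1,4,6,7,8}→6  {0,1,4,6,8,9}→6  {1,3,4,6,7,8}→15  {1,4,5,6,8,9}→15  {1,4,6,7,8,9}→30  {2,3,4,6,7,8}→20  {2,3,5,7,8,9}→60  {2,3,6,7,8,9}→60  {3,4,6,7,8,9}→60  {3,5,6,7,8,9}→90  {4,5,6,7,8,9}→60
  7 left: {0,1,3,4,6,7,8}→21  {0,1,4,5,6,8,9}→21  {0,1,4,6,7,8,9}→42  {1,2,3,4,6,7,8}→35  {1,3,4,6,7,8,9}→105  {1,4,5,6,7,8,9}→105  {2,3,4,6,7,8,9}→140  {2,3,5,6,7,8,9}→210  {3,4,5,6,7,8,9}→210
  8 left: {0,1,2,3,4,6,7,8}→56  {0,1,3,4,6,7,8,9}→168  {0,1,4,5,6,7,8,9}→168  {1,2,3,4,6,7,8,9}→280  {1,3,4,5,6,7,8,9}→420  {2,3,4,5,6,7,8,9}→560
  placing 0:k first → 1260 extensions
  placing 2:h first → 756 extensions
  placing 5:i first → 504 extensions
total linear extensions = 2520

2520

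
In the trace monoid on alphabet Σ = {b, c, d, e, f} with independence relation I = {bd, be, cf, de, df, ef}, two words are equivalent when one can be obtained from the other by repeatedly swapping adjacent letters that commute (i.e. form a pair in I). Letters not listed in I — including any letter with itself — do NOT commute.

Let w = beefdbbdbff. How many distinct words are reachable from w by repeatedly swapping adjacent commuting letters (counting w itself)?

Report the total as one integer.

1980

#0=b has no predecessor
#1=e has no predecessor
#2=e depends on [1:e]
#3=f depends on [0:b]
#4=d has no predecessor
#5=b depends on [3:f]
#6=b depends on [5:b]
#7=d depends on [4:d]
#8=b depends on [6:b]
#9=f depends on [8:b]
#10=f depends on [9:f]
sources: [0:b, 1:e, 4:d]
N(rest) = Σ N(rest − s) over sources s of rest; N(one piece) = 1:
  size 1 → [2]=1  [7]=1  [10]=1
  size 2 → [1,2]=1  [2,7]=2  [2,10]=2  [4,7]=1  [7,10]=2  [9,10]=1
  size 3 → [1,2,7]=3  [1,2,10]=3  [2,4,7]=3  [2,7,10]=6  [2,9,10]=3  [4,7,10]=3  [7,9,10]=3  [8,9,10]=1
  size 4 → [1,2,4,7]=6  [1,2,7,10]=12  [1,2,9,10]=6  [2,4,7,10]=12  [2,7,9,10]=12  [2,8,9,10]=4  [4,7,9,10]=6  [6,8,9,10]=1  [7,8,9,10]=4
  size 5 → [1,2,4,7,10]=30  [1,2,7,9,10]=30  [1,2,8,9,10]=10  [2,4,7,9,10]=30  [2,6,8,9,10]=5  [2,7,8,9,10]=20  [4,7,8,9,10]=10  [5,6,8,9,10]=1  [6,7,8,9,10]=5
  size 6 → [1,2,4,7,9,10]=90  [1,2,6,8,9,10]=15  [1,2,7,8,9,10]=60  [2,4,7,8,9,10]=60  [2,5,6,8,9,10]=6  [2,6,7,8,9,10]=30  [3,5,6,8,9,10]=1  [4,6,7,8,9,10]=15  [5,6,7,8,9,10]=6
  size 7 → [0,3,5,6,8,9,10]=1  [1,2,4,7,8,9,10]=210  [1,2,5,6,8,9,10]=21  [1,2,6,7,8,9,10]=105  [2,3,5,6,8,9,10]=7  [2,4,6,7,8,9,10]=105  [2,5,6,7,8,9,10]=42  [3,5,6,7,8,9,10]=7  [4,5,6,7,8,9,10]=21
  size 8 → [0,2,3,5,6,8,9,10]=8  [0,3,5,6,7,8,9,10]=8  [1,2,3,5,6,8,9,10]=28  [1,2,4,6,7,8,9,10]=420  [1,2,5,6,7,8,9,10]=168  [2,3,5,6,7,8,9,10]=56  [2,4,5,6,7,8,9,10]=168  [3,4,5,6,7,8,9,10]=28
  size 9 → [0,1,2,3,5,6,8,9,10]=36  [0,2,3,5,6,7,8,9,10]=72  [0,3,4,5,6,7,8,9,10]=36  [1,2,3,5,6,7,8,9,10]=252  [1,2,4,5,6,7,8,9,10]=756  [2,3,4,5,6,7,8,9,10]=252
  first=0(b) contributes 1260
  first=1(e) contributes 360
  first=4(d) contributes 360
|[w]| = 1980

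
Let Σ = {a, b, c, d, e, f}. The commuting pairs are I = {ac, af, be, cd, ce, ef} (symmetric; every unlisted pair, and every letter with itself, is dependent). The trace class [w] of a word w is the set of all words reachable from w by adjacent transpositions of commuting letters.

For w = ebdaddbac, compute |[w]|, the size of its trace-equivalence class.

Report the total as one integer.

#0=e has no predecessor
#1=b has no predecessor
#2=d depends on [0:e, 1:b]
#3=a depends on [2:d]
#4=d depends on [3:a]
#5=d depends on [4:d]
#6=b depends on [5:d]
#7=a depends on [6:b]
#8=c depends on [6:b]
sources: [0:e, 1:b]
N(rest) = Σ N(rest − s) over sources s of rest; N(one piece) = 1:
  size 1 → [7]=1  [8]=1
  size 2 → [7,8]=2
  size 3 → [6,7,8]=2
  size 4 → [5,6,7,8]=2
  size 5 → [4,5,6,7,8]=2
  size 6 → [3,4,5,6,7,8]=2
  size 7 → [2,3,4,5,6,7,8]=2
  first=0(e) contributes 2
  first=1(b) contributes 2
|[w]| = 4

4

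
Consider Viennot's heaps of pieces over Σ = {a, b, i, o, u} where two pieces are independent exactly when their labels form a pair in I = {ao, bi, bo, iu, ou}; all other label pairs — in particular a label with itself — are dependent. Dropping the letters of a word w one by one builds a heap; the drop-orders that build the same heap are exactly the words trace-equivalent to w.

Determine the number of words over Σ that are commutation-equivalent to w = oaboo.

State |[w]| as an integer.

10

#0=o has no predecessor
#1=a has no predecessor
#2=b depends on [1:a]
#3=o depends on [0:o]
#4=o depends on [3:o]
sources: [0:o, 1:a]
N(rest) = Σ N(rest − s) over sources s of rest; N(one piece) = 1:
  size 1 → [2]=1  [4]=1
  size 2 → [1,2]=1  [2,4]=2  [3,4]=1
  size 3 → [0,3,4]=1  [1,2,4]=3  [2,3,4]=3
  first=0(o) contributes 6
  first=1(a) contributes 4
|[w]| = 10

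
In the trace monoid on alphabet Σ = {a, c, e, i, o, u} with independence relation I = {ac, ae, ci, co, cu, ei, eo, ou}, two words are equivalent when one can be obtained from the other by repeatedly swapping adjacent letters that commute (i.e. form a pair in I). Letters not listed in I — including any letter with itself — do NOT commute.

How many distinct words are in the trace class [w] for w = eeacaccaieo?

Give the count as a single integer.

462

0(e) covers ∅
1(e) covers 0:e
2(a) covers ∅
3(c) covers 1:e
4(a) covers 2:a
5(c) covers 3:c
6(c) covers 5:c
7(a) covers 4:a
8(i) covers 7:a
9(e) covers 6:c
10(o) covers 8:i
floor of heap: 0:e, 2:a
completions by unplaced set U, small U first (add the entries for U minus each lowest piece of U):
  |U|=1: {9}:1  {10}:1
  |U|=2: {6,9}:1  {8,10}:1  {9,10}:2
  |U|=3: {5,6,9}:1  {6,9,10}:3  {7,8,10}:1  {8,9,10}:3
  |U|=4: {3,5,6,9}:1  {4,7,8,10}:1  {5,6,9,10}:4  {6,8,9,10}:6  {7,8,9,10}:4
  |U|=5: {1,3,5,6,9}:1  {2,4,7,8,10}:1  {3,5,6,9,10}:5  {4,7,8,9,10}:5  {5,6,8,9,10}:10  {6,7,8,9,10}:10
  |U|=6: {0,1,3,5,6,9}:1  {1,3,5,6,9,10}:6  {2,4,7,8,9,10}:6  {3,5,6,8,9,10}:15  {4,6,7,8,9,10}:15  {5,6,7,8,9,10}:20
  |U|=7: {0,1,3,5,6,9,10}:7  {1,3,5,6,8,9,10}:21  {2,4,6,7,8,9,10}:21  {3,5,6,7,8,9,10}:35  {4,5,6,7,8,9,10}:35
  |U|=8: {0,1,3,5,6,8,9,10}:28  {1,3,5,6,7,8,9,10}:56  {2,4,5,6,7,8,9,10}:56  {3,4,5,6,7,8,9,10}:70
  |U|=9: {0,1,3,5,6,7,8,9,10}:84  {1,3,4,5,6,7,8,9,10}:126  {2,3,4,5,6,7,8,9,10}:126
  start at 0(e): 252
  start at 2(a): 210
sum over floor = 462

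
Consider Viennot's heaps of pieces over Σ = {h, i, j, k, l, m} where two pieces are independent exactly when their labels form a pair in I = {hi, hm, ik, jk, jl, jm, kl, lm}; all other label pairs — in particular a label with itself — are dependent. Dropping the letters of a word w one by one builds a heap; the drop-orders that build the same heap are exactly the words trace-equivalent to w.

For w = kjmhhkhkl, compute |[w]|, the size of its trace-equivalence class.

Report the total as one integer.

drop 0:k onto floor
drop 1:j onto floor
drop 2:m onto {0:k}
drop 3:h onto {0:k, 1:j}
drop 4:h onto {3:h}
drop 5:k onto {2:m, 4:h}
drop 6:h onto {5:k}
drop 7:k onto {6:h}
drop 8:l onto {6:h}
ground layer = {0:k, 1:j}
drop-orders for the pieces not yet dropped (sum over which currently-grounded one goes next):
  1 to go: {7} 1  {8} 1
  2 to go: {7,8} 2
  3 to go: {6,7,8} 2
  4 to go: {5,6,7,8} 2
  5 to go: {2,5,6,7,8} 2  {4,5,6,7,8} 2
  6 to go: {2,4,5,6,7,8} 4  {3,4,5,6,7,8} 2
  7 to go: {1,3,4,5,6,7,8} 2  {2,3,4,5,6,7,8} 6
  if 0:k drops first: 8 orders
  if 1:j drops first: 6 orders
heap linearizations: 14

14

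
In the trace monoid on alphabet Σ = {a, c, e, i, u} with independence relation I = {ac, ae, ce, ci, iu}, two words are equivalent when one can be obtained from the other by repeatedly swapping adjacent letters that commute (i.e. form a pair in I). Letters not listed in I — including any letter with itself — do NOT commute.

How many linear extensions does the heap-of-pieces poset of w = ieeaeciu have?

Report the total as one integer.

52

0(i) covers ∅
1(e) covers 0:i
2(e) covers 1:e
3(a) covers 0:i
4(e) covers 2:e
5(c) covers ∅
6(i) covers 3:a, 4:e
7(u) covers 3:a, 4:e, 5:c
floor of heap: 0:i, 5:c
completions by unplaced set U, small U first (add the entries for U minus each lowest piece of U):
  |U|=1: {6}:1  {7}:1
  |U|=2: {5,7}:1  {6,7}:2
  |U|=3: {3,6,7}:2  {4,6,7}:2  {5,6,7}:3
  |U|=4: {2,4,6,7}:2  {3,4,6,7}:4  {3,5,6,7}:5  {4,5,6,7}:5
  |U|=5: {1,2,4,6,7}:2  {2,3,4,6,7}:6  {2,4,5,6,7}:7  {3,4,5,6,7}:14
  |U|=6: {1,2,3,4,6,7}:8  {1,2,4,5,6,7}:9  {2,3,4,5,6,7}:27
  start at 0(i): 44
  start at 5(c): 8
sum over floor = 52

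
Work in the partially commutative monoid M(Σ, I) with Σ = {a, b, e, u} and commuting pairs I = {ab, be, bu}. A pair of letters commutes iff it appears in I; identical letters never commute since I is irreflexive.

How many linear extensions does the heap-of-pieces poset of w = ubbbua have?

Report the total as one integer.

20

0(u) covers ∅
1(b) covers ∅
2(b) covers 1:b
3(b) covers 2:b
4(u) covers 0:u
5(a) covers 4:u
floor of heap: 0:u, 1:b
completions by unplaced set U, small U first (add the entries for U minus each lowest piece of U):
  |U|=1: {3}:1  {5}:1
  |U|=2: {2,3}:1  {3,5}:2  {4,5}:1
  |U|=3: {0,4,5}:1  {1,2,3}:1  {2,3,5}:3  {3,4,5}:3
  |U|=4: {0,3,4,5}:4  {1,2,3,5}:4  {2,3,4,5}:6
  start at 0(u): 10
  start at 1(b): 10
sum over floor = 20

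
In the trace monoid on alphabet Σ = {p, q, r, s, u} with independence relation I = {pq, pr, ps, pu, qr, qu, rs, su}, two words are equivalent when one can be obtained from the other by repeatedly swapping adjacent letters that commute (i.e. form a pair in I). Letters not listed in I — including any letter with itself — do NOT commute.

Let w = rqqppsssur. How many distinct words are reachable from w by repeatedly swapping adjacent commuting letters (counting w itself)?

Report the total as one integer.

2520

drop 0:r onto floor
drop 1:q onto floor
drop 2:q onto {1:q}
drop 3:p onto floor
drop 4:p onto {3:p}
drop 5:s onto {2:q}
drop 6:s onto {5:s}
drop 7:s onto {6:s}
drop 8:u onto {0:r}
drop 9:r onto {8:u}
ground layer = {0:r, 1:q, 3:p}
drop-orders for the pieces not yet dropped (sum over which currently-grounded one goes next):
  1 to go: {4} 1  {7} 1  {9} 1
  2 to go: {3,4} 1  {4,7} 2  {4,9} 2  {6,7} 1  {7,9} 2  {8,9} 1
  3 to go: {0,8,9} 1  {3,4,7} 3  {3,4,9} 3  {4,6,7} 3  {4,7,9} 6  {4,8,9} 3  {5,6,7} 1  {6,7,9} 3  {7,8,9} 3
  4 to go: {0,4,8,9} 4  {0,7,8,9} 4  {2,5,6,7} 1  {3,4,6,7} 6  {3,4,7,9} 12  {3,4,8,9} 6  {4,5,6,7} 4  {4,6,7,9} 12  {4,7,8,9} 12  {5,6,7,9} 4  {6,7,8,9} 6
  5 to go: {0,3,4,8,9} 10  {0,4,7,8,9} 20  {0,6,7,8,9} 10  {1,2,5,6,7} 1  {2,4,5,6,7} 5  {2,5,6,7,9} 5  {3,4,5,6,7} 10  {3,4,6,7,9} 30  {3,4,7,8,9} 30  {4,5,6,7,9} 20  {4,6,7,8,9} 30  {5,6,7,8,9} 10
  6 to go: {0,3,4,7,8,9} 60  {0,4,6,7,8,9} 60  {0,5,6,7,8,9} 20  {1,2,4,5,6,7} 6  {1,2,5,6,7,9} 6  {2,3,4,5,6,7} 15  {2,4,5,6,7,9} 30  {2,5,6,7,8,9} 15  {3,4,5,6,7,9} 60  {3,4,6,7,8,9} 90  {4,5,6,7,8,9} 60
  7 to go: {0,2,5,6,7,8,9} 35  {0,3,4,6,7,8,9} 210  {0,4,5,6,7,8,9} 140  {1,2,3,4,5,6,7} 21  {1,2,4,5,6,7,9} 42  {1,2,5,6,7,8,9} 21  {2,3,4,5,6,7,9} 105  {2,4,5,6,7,8,9} 105  {3,4,5,6,7,8,9} 210
  8 to go: {0,1,2,5,6,7,8,9} 56  {0,2,4,5,6,7,8,9} 280  {0,3,4,5,6,7,8,9} 560  {1,2,3,4,5,6,7,9} 168  {1,2,4,5,6,7,8,9} 168  {2,3,4,5,6,7,8,9} 420
  if 0:r drops first: 756 orders
  if 1:q drops first: 1260 orders
  if 3:p drops first: 504 orders
heap linearizations: 2520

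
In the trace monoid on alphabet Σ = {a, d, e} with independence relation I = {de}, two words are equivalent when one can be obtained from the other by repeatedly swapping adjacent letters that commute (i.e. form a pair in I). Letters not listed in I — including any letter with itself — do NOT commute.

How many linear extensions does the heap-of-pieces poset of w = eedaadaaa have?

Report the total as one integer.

#0=e has no predecessor
#1=e depends on [0:e]
#2=d has no predecessor
#3=a depends on [1:e, 2:d]
#4=a depends on [3:a]
#5=d depends on [4:a]
#6=a depends on [5:d]
#7=a depends on [6:a]
#8=a depends on [7:a]
sources: [0:e, 2:d]
N(rest) = Σ N(rest − s) over sources s of rest; N(one piece) = 1:
  size 1 → [8]=1
  size 2 → [7,8]=1
  size 3 → [6,7,8]=1
  size 4 → [5,6,7,8]=1
  size 5 → [4,5,6,7,8]=1
  size 6 → [3,4,5,6,7,8]=1
  size 7 → [1,3,4,5,6,7,8]=1  [2,3,4,5,6,7,8]=1
  first=0(e) contributes 2
  first=2(d) contributes 1
|[w]| = 3

3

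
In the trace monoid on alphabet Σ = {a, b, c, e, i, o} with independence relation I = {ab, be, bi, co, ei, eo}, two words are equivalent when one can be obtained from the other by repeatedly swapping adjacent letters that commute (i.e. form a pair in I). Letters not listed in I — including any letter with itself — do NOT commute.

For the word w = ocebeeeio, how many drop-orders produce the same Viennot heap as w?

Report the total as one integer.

210

0(o) covers ∅
1(c) covers ∅
2(e) covers 1:c
3(b) covers 0:o, 1:c
4(e) covers 2:e
5(e) covers 4:e
6(e) covers 5:e
7(i) covers 0:o, 1:c
8(o) covers 3:b, 7:i
floor of heap: 0:o, 1:c
completions by unplaced set U, small U first (add the entries for U minus each lowest piece of U):
  |U|=1: {6}:1  {8}:1
  |U|=2: {3,8}:1  {5,6}:1  {6,8}:2  {7,8}:1
  |U|=3: {3,6,8}:3  {3,7,8}:2  {4,5,6}:1  {5,6,8}:3  {6,7,8}:3
  |U|=4: {0,3,7,8}:2  {2,4,5,6}:1  {3,5,6,8}:6  {3,6,7,8}:8  {4,5,6,8}:4  {5,6,7,8}:6
  |U|=5: {0,3,6,7,8}:10  {2,4,5,6,8}:5  {3,4,5,6,8}:10  {3,5,6,7,8}:20  {4,5,6,7,8}:10
  |U|=6: {0,3,5,6,7,8}:30  {2,3,4,5,6,8}:15  {2,4,5,6,7,8}:15  {3,4,5,6,7,8}:40
  |U|=7: {0,3,4,5,6,7,8}:70  {2,3,4,5,6,7,8}:70
  start at 0(o): 70
  start at 1(c): 140
sum over floor = 210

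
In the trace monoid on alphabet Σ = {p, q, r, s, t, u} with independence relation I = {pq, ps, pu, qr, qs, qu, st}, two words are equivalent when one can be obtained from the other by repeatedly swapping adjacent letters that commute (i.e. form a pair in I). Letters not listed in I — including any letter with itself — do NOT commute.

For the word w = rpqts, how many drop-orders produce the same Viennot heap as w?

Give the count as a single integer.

11

piece 0:r — minimal
piece 1:p rests on {0:r}
piece 2:q — minimal
piece 3:t rests on {1:p, 2:q}
piece 4:s rests on {0:r}
minimal pieces: {0:r, 2:q}
ways to finish when only these pieces remain (= sum over removing one remaining piece with nothing left below it):
  1 left: {3}→1  {4}→1
  2 left: {1,3}→1  {2,3}→1  {3,4}→2
  3 left: {1,2,3}→2  {1,3,4}→3  {2,3,4}→3
  placing 0:r first → 8 extensions
  placing 2:q first → 3 extensions
total linear extensions = 11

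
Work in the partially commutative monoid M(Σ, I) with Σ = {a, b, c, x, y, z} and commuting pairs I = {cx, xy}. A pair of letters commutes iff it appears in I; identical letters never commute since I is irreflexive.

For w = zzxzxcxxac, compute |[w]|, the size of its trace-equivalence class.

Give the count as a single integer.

#0=z has no predecessor
#1=z depends on [0:z]
#2=x depends on [1:z]
#3=z depends on [2:x]
#4=x depends on [3:z]
#5=c depends on [3:z]
#6=x depends on [4:x]
#7=x depends on [6:x]
#8=a depends on [5:c, 7:x]
#9=c depends on [8:a]
sources: [0:z]
N(rest) = Σ N(rest − s) over sources s of rest; N(one piece) = 1:
  size 1 → [9]=1
  size 2 → [8,9]=1
  size 3 → [5,8,9]=1  [7,8,9]=1
  size 4 → [5,7,8,9]=2  [6,7,8,9]=1
  size 5 → [4,6,7,8,9]=1  [5,6,7,8,9]=3
  size 6 → [4,5,6,7,8,9]=4
  size 7 → [3,4,5,6,7,8,9]=4
  size 8 → [2,3,4,5,6,7,8,9]=4
  first=0(z) contributes 4

4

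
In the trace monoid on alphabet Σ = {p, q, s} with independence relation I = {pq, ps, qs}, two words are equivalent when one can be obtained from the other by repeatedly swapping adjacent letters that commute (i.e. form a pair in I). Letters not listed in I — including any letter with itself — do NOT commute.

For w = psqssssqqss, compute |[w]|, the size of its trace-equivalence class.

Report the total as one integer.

1320

drop 0:p onto floor
drop 1:s onto floor
drop 2:q onto floor
drop 3:s onto {1:s}
drop 4:s onto {3:s}
drop 5:s onto {4:s}
drop 6:s onto {5:s}
drop 7:q onto {2:q}
drop 8:q onto {7:q}
drop 9:s onto {6:s}
drop 10:s onto {9:s}
ground layer = {0:p, 1:s, 2:q}
drop-orders for the pieces not yet dropped (sum over which currently-grounded one goes next):
  1 to go: {0} 1  {8} 1  {10} 1
  2 to go: {0,8} 2  {0,10} 2  {7,8} 1  {8,10} 2  {9,10} 1
  3 to go: {0,7,8} 3  {0,8,10} 6  {0,9,10} 3  {2,7,8} 1  {6,9,10} 1  {7,8,10} 3  {8,9,10} 3
  4 to go: {0,2,7,8} 4  {0,6,9,10} 4  {0,7,8,10} 12  {0,8,9,10} 12  {2,7,8,10} 4  {5,6,9,10} 1  {6,8,9,10} 4  {7,8,9,10} 6
  5 to go: {0,2,7,8,10} 20  {0,5,6,9,10} 5  {0,6,8,9,10} 20  {0,7,8,9,10} 30  {2,7,8,9,10} 10  {4,5,6,9,10} 1  {5,6,8,9,10} 5  {6,7,8,9,10} 10
  6 to go: {0,2,7,8,9,10} 60  {0,4,5,6,9,10} 6  {0,5,6,8,9,10} 30  {0,6,7,8,9,10} 60  {2,6,7,8,9,10} 20  {3,4,5,6,9,10} 1  {4,5,6,8,9,10} 6  {5,6,7,8,9,10} 15
  7 to go: {0,2,6,7,8,9,10} 140  {0,3,4,5,6,9,10} 7  {0,4,5,6,8,9,10} 42  {0,5,6,7,8,9,10} 105  {1,3,4,5,6,9,10} 1  {2,5,6,7,8,9,10} 35  {3,4,5,6,8,9,10} 7  {4,5,6,7,8,9,10} 21
  8 to go: {0,1,3,4,5,6,9,10} 8  {0,2,5,6,7,8,9,10} 280  {0,3,4,5,6,8,9,10} 56  {0,4,5,6,7,8,9,10} 168  {1,3,4,5,6,8,9,10} 8  {2,4,5,6,7,8,9,10} 56  {3,4,5,6,7,8,9,10} 28
  9 to go: {0,1,3,4,5,6,8,9,10} 72  {0,2,4,5,6,7,8,9,10} 504  {0,3,4,5,6,7,8,9,10} 252  {1,3,4,5,6,7,8,9,10} 36  {2,3,4,5,6,7,8,9,10} 84
  if 0:p drops first: 120 orders
  if 1:s drops first: 840 orders
  if 2:q drops first: 360 orders
heap linearizations: 1320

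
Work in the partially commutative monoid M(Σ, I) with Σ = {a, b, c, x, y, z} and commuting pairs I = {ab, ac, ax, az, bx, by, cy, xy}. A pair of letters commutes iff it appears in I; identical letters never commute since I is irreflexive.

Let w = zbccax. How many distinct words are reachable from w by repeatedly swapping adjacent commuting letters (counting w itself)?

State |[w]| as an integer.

6

0(z) covers ∅
1(b) covers 0:z
2(c) covers 1:b
3(c) covers 2:c
4(a) covers ∅
5(x) covers 3:c
floor of heap: 0:z, 4:a
completions by unplaced set U, small U first (add the entries for U minus each lowest piece of U):
  |U|=1: {4}:1  {5}:1
  |U|=2: {3,5}:1  {4,5}:2
  |U|=3: {2,3,5}:1  {3,4,5}:3
  |U|=4: {1,2,3,5}:1  {2,3,4,5}:4
  start at 0(z): 5
  start at 4(a): 1
sum over floor = 6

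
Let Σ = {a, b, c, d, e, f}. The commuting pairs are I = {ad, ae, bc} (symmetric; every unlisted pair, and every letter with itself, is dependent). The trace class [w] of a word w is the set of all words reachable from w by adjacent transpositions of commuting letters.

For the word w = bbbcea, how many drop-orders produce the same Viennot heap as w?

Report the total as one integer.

8

piece 0:b — minimal
piece 1:b rests on {0:b}
piece 2:b rests on {1:b}
piece 3:c — minimal
piece 4:e rests on {2:b, 3:c}
piece 5:a rests on {2:b, 3:c}
minimal pieces: {0:b, 3:c}
ways to finish when only these pieces remain (= sum over removing one remaining piece with nothing left below it):
  1 left: {4}→1  {5}→1
  2 left: {4,5}→2
  3 left: {2,4,5}→2  {3,4,5}→2
  4 left: {1,2,4,5}→2  {2,3,4,5}→4
  placing 0:b first → 6 extensions
  placing 3:c first → 2 extensions
total linear extensions = 8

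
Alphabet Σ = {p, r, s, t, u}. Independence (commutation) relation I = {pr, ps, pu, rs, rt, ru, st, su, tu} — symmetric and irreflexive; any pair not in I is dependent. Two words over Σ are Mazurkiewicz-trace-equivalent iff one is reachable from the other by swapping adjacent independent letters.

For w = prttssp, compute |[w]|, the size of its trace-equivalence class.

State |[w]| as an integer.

105

piece 0:p — minimal
piece 1:r — minimal
piece 2:t rests on {0:p}
piece 3:t rests on {2:t}
piece 4:s — minimal
piece 5:s rests on {4:s}
piece 6:p rests on {3:t}
minimal pieces: {0:p, 1:r, 4:s}
ways to finish when only these pieces remain (= sum over removing one remaining piece with nothing left below it):
  1 left: {1}→1  {5}→1  {6}→1
  2 left: {1,5}→2  {1,6}→2  {3,6}→1  {4,5}→1  {5,6}→2
  3 left: {1,3,6}→3  {1,4,5}→3  {1,5,6}→6  {2,3,6}→1  {3,5,6}→3  {4,5,6}→3
  4 left: {0,2,3,6}→1  {1,2,3,6}→4  {1,3,5,6}→12  {1,4,5,6}→12  {2,3,5,6}→4  {3,4,5,6}→6
  5 left: {0,1,2,3,6}→5  {0,2,3,5,6}→5  {1,2,3,5,6}→20  {1,3,4,5,6}→30  {2,3,4,5,6}→10
  placing 0:p first → 60 extensions
  placing 1:r first → 15 extensions
  placing 4:s first → 30 extensions
total linear extensions = 105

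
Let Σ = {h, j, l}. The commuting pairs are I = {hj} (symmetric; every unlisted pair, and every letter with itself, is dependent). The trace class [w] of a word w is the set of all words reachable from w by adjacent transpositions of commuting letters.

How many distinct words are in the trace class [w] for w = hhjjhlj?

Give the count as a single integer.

drop 0:h onto floor
drop 1:h onto {0:h}
drop 2:j onto floor
drop 3:j onto {2:j}
drop 4:h onto {1:h}
drop 5:l onto {3:j, 4:h}
drop 6:j onto {5:l}
ground layer = {0:h, 2:j}
drop-orders for the pieces not yet dropped (sum over which currently-grounded one goes next):
  1 to go: {6} 1
  2 to go: {5,6} 1
  3 to go: {3,5,6} 1  {4,5,6} 1
  4 to go: {1,4,5,6} 1  {2,3,5,6} 1  {3,4,5,6} 2
  5 to go: {0,1,4,5,6} 1  {1,3,4,5,6} 3  {2,3,4,5,6} 3
  if 0:h drops first: 6 orders
  if 2:j drops first: 4 orders
heap linearizations: 10

10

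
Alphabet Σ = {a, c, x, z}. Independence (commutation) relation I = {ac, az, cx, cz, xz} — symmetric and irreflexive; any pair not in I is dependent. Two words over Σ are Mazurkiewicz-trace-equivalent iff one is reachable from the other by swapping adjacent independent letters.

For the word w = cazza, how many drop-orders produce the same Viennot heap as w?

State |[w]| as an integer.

drop 0:c onto floor
drop 1:a onto floor
drop 2:z onto floor
drop 3:z onto {2:z}
drop 4:a onto {1:a}
ground layer = {0:c, 1:a, 2:z}
drop-orders for the pieces not yet dropped (sum over which currently-grounded one goes next):
  1 to go: {0} 1  {3} 1  {4} 1
  2 to go: {0,3} 2  {0,4} 2  {1,4} 1  {2,3} 1  {3,4} 2
  3 to go: {0,1,4} 3  {0,2,3} 3  {0,3,4} 6  {1,3,4} 3  {2,3,4} 3
  if 0:c drops first: 6 orders
  if 1:a drops first: 12 orders
  if 2:z drops first: 12 orders
heap linearizations: 30

30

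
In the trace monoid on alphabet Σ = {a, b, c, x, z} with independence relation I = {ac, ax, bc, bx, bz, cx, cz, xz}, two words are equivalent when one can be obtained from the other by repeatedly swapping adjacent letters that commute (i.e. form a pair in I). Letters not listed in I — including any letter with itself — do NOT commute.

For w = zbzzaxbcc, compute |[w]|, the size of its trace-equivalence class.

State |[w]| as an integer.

1008

0(z) covers ∅
1(b) covers ∅
2(z) covers 0:z
3(z) covers 2:z
4(a) covers 1:b, 3:z
5(x) covers ∅
6(b) covers 4:a
7(c) covers ∅
8(c) covers 7:c
floor of heap: 0:z, 1:b, 5:x, 7:c
completions by unplaced set U, small U first (add the entries for U minus each lowest piece of U):
  |U|=1: {5}:1  {6}:1  {8}:1
  |U|=2: {4,6}:1  {5,6}:2  {5,8}:2  {6,8}:2  {7,8}:1
  |U|=3: {1,4,6}:1  {3,4,6}:1  {4,5,6}:3  {4,6,8}:3  {5,6,8}:6  {5,7,8}:3  {6,7,8}:3
  |U|=4: {1,3,4,6}:2  {1,4,5,6}:4  {1,4,6,8}:4  {2,3,4,6}:1  {3,4,5,6}:4  {3,4,6,8}:4  {4,5,6,8}:12  {4,6,7,8}:6  {5,6,7,8}:12
  |U|=5: {0,2,3,4,6}:1  {1,2,3,4,6}:3  {1,3,4,5,6}:10  {1,3,4,6,8}:10  {1,4,5,6,8}:20  {1,4,6,7,8}:10  {2,3,4,5,6}:5  {2,3,4,6,8}:5  {3,4,5,6,8}:20  {3,4,6,7,8}:10  {4,5,6,7,8}:30
  |U|=6: {0,1,2,3,4,6}:4  {0,2,3,4,5,6}:6  {0,2,3,4,6,8}:6  {1,2,3,4,5,6}:18  {1,2,3,4,6,8}:18  {1,3,4,5,6,8}:60  {1,3,4,6,7,8}:30  {1,4,5,6,7,8}:60  {2,3,4,5,6,8}:30  {2,3,4,6,7,8}:15  {3,4,5,6,7,8}:60
  |U|=7: {0,1,2,3,4,5,6}:28  {0,1,2,3,4,6,8}:28  {0,2,3,4,5,6,8}:42  {0,2,3,4,6,7,8}:21  {1,2,3,4,5,6,8}:126  {1,2,3,4,6,7,8}:63  {1,3,4,5,6,7,8}:210  {2,3,4,5,6,7,8}:105
  start at 0(z): 504
  start at 1(b): 168
  start at 5(x): 112
  start at 7(c): 224
sum over floor = 1008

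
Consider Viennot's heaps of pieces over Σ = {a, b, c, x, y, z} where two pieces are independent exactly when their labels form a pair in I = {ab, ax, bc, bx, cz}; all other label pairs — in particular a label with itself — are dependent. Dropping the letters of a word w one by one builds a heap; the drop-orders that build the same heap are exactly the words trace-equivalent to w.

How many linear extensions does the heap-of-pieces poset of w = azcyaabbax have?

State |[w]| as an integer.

120

#0=a has no predecessor
#1=z depends on [0:a]
#2=c depends on [0:a]
#3=y depends on [1:z, 2:c]
#4=a depends on [3:y]
#5=a depends on [4:a]
#6=b depends on [3:y]
#7=b depends on [6:b]
#8=a depends on [5:a]
#9=x depends on [3:y]
sources: [0:a]
N(rest) = Σ N(rest − s) over sources s of rest; N(one piece) = 1:
  size 1 → [7]=1  [8]=1  [9]=1
  size 2 → [5,8]=1  [6,7]=1  [7,8]=2  [7,9]=2  [8,9]=2
  size 3 → [4,5,8]=1  [5,7,8]=3  [5,8,9]=3  [6,7,8]=3  [6,7,9]=3  [7,8,9]=6
  size 4 → [4,5,7,8]=4  [4,5,8,9]=4  [5,6,7,8]=6  [5,7,8,9]=12  [6,7,8,9]=12
  size 5 → [4,5,6,7,8]=10  [4,5,7,8,9]=20  [5,6,7,8,9]=30
  size 6 → [4,5,6,7,8,9]=60
  size 7 → [3,4,5,6,7,8,9]=60
  size 8 → [1,3,4,5,6,7,8,9]=60  [2,3,4,5,6,7,8,9]=60
  first=0(a) contributes 120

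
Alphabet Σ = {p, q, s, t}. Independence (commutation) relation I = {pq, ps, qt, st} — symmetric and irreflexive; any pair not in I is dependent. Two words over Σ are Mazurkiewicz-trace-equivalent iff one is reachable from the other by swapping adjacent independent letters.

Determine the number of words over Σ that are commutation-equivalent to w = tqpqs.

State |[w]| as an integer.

10

piece 0:t — minimal
piece 1:q — minimal
piece 2:p rests on {0:t}
piece 3:q rests on {1:q}
piece 4:s rests on {3:q}
minimal pieces: {0:t, 1:q}
ways to finish when only these pieces remain (= sum over removing one remaining piece with nothing left below it):
  1 left: {2}→1  {4}→1
  2 left: {0,2}→1  {2,4}→2  {3,4}→1
  3 left: {0,2,4}→3  {1,3,4}→1  {2,3,4}→3
  placing 0:t first → 4 extensions
  placing 1:q first → 6 extensions
total linear extensions = 10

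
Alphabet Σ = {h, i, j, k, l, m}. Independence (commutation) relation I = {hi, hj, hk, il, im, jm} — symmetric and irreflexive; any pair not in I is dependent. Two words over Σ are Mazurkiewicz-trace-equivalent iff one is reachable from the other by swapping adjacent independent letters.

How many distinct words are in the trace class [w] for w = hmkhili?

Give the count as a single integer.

drop 0:h onto floor
drop 1:m onto {0:h}
drop 2:k onto {1:m}
drop 3:h onto {1:m}
drop 4:i onto {2:k}
drop 5:l onto {2:k, 3:h}
drop 6:i onto {4:i}
ground layer = {0:h}
drop-orders for the pieces not yet dropped (sum over which currently-grounded one goes next):
  1 to go: {5} 1  {6} 1
  2 to go: {3,5} 1  {4,6} 1  {5,6} 2
  3 to go: {3,5,6} 3  {4,5,6} 3
  4 to go: {2,4,5,6} 3  {3,4,5,6} 6
  5 to go: {2,3,4,5,6} 9
  if 0:h drops first: 9 orders

9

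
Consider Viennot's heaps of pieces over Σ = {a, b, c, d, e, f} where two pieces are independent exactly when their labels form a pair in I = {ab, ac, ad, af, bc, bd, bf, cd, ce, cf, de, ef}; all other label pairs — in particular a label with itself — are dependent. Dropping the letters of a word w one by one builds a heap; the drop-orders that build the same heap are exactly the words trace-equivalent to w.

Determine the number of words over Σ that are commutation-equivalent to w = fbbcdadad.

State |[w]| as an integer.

0(f) covers ∅
1(b) covers ∅
2(b) covers 1:b
3(c) covers ∅
4(d) covers 0:f
5(a) covers ∅
6(d) covers 4:d
7(a) covers 5:a
8(d) covers 6:d
floor of heap: 0:f, 1:b, 3:c, 5:a
completions by unplaced set U, small U first (add the entries for U minus each lowest piece of U):
  |U|=1: {2}:1  {3}:1  {7}:1  {8}:1
  |U|=2: {1,2}:1  {2,3}:2  {2,7}:2  {2,8}:2  {3,7}:2  {3,8}:2  {5,7}:1  {6,8}:1  {7,8}:2
  |U|=3: {1,2,3}:3  {1,2,7}:3  {1,2,8}:3  {2,3,7}:6  {2,3,8}:6  {2,5,7}:3  {2,6,8}:3  {2,7,8}:6  {3,5,7}:3  {3,6,8}:3  {3,7,8}:6  {4,6,8}:1  {5,7,8}:3  {6,7,8}:3
  |U|=4: {0,4,6,8}:1  {1,2,3,7}:12  {1,2,3,8}:12  {1,2,5,7}:6  {1,2,6,8}:6  {1,2,7,8}:12  {2,3,5,7}:12  {2,3,6,8}:12  {2,3,7,8}:24  {2,4,6,8}:4  {2,5,7,8}:12  {2,6,7,8}:12  {3,4,6,8}:4  {3,5,7,8}:12  {3,6,7,8}:12  {4,6,7,8}:4  {5,6,7,8}:6
  |U|=5: {0,2,4,6,8}:5  {0,3,4,6,8}:5  {0,4,6,7,8}:5  {1,2,3,5,7}:30  {1,2,3,6,8}:30  {1,2,3,7,8}:60  {1,2,4,6,8}:10  {1,2,5,7,8}:30  {1,2,6,7,8}:30  {2,3,4,6,8}:20  {2,3,5,7,8}:60  {2,3,6,7,8}:60  {2,4,6,7,8}:20  {2,5,6,7,8}:30  {3,4,6,7,8}:20  {3,5,6,7,8}:30  {4,5,6,7,8}:10
  |U|=6: {0,1,2,4,6,8}:15  {0,2,3,4,6,8}:30  {0,2,4,6,7,8}:30  {0,3,4,6,7,8}:30  {0,4,5,6,7,8}:15  {1,2,3,4,6,8}:60  {1,2,3,5,7,8}:180  {1,2,3,6,7,8}:180  {1,2,4,6,7,8}:60  {1,2,5,6,7,8}:90  {2,3,4,6,7,8}:120  {2,3,5,6,7,8}:180  {2,4,5,6,7,8}:60  {3,4,5,6,7,8}:60
  |U|=7: {0,1,2,3,4,6,8}:105  {0,1,2,4,6,7,8}:105  {0,2,3,4,6,7,8}:210  {0,2,4,5,6,7,8}:105  {0,3,4,5,6,7,8}:105  {1,2,3,4,6,7,8}:420  {1,2,3,5,6,7,8}:630  {1,2,4,5,6,7,8}:210  {2,3,4,5,6,7,8}:420
  start at 0(f): 1680
  start at 1(b): 840
  start at 3(c): 420
  start at 5(a): 840
sum over floor = 3780

3780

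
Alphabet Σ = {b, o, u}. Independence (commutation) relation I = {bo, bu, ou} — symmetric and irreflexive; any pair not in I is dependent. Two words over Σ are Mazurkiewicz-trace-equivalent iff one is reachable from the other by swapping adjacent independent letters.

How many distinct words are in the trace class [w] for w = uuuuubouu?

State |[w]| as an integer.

0(u) covers ∅
1(u) covers 0:u
2(u) covers 1:u
3(u) covers 2:u
4(u) covers 3:u
5(b) covers ∅
6(o) covers ∅
7(u) covers 4:u
8(u) covers 7:u
floor of heap: 0:u, 5:b, 6:o
completions by unplaced set U, small U first (add the entries for U minus each lowest piece of U):
  |U|=1: {5}:1  {6}:1  {8}:1
  |U|=2: {5,6}:2  {5,8}:2  {6,8}:2  {7,8}:1
  |U|=3: {4,7,8}:1  {5,6,8}:6  {5,7,8}:3  {6,7,8}:3
  |U|=4: {3,4,7,8}:1  {4,5,7,8}:4  {4,6,7,8}:4  {5,6,7,8}:12
  |U|=5: {2,3,4,7,8}:1  {3,4,5,7,8}:5  {3,4,6,7,8}:5  {4,5,6,7,8}:20
  |U|=6: {1,2,3,4,7,8}:1  {2,3,4,5,7,8}:6  {2,3,4,6,7,8}:6  {3,4,5,6,7,8}:30
  |U|=7: {0,1,2,3,4,7,8}:1  {1,2,3,4,5,7,8}:7  {1,2,3,4,6,7,8}:7  {2,3,4,5,6,7,8}:42
  start at 0(u): 56
  start at 5(b): 8
  start at 6(o): 8
sum over floor = 72

72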